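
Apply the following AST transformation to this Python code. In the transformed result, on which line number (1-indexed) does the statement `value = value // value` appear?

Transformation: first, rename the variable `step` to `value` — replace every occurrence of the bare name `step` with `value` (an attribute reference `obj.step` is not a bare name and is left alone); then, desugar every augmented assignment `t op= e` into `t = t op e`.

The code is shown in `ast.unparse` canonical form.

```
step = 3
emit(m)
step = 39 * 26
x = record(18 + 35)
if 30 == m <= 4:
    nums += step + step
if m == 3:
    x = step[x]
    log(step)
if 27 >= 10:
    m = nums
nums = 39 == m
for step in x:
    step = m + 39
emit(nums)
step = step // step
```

16

Transformed code:
value = 3
emit(m)
value = 39 * 26
x = record(18 + 35)
if 30 == m <= 4:
    nums = nums + (value + value)
if m == 3:
    x = value[x]
    log(value)
if 27 >= 10:
    m = nums
nums = 39 == m
for value in x:
    value = m + 39
emit(nums)
value = value // value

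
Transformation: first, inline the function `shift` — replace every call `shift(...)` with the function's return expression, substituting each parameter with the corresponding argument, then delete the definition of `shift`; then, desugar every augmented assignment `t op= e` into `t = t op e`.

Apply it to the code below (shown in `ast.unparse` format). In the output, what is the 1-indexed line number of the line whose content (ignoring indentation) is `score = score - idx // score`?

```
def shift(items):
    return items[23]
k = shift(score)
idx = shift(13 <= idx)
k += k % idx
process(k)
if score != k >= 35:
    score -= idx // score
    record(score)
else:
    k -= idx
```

Transformed code:
k = score[23]
idx = (13 <= idx)[23]
k = k + k % idx
process(k)
if score != k >= 35:
    score = score - idx // score
    record(score)
else:
    k = k - idx

6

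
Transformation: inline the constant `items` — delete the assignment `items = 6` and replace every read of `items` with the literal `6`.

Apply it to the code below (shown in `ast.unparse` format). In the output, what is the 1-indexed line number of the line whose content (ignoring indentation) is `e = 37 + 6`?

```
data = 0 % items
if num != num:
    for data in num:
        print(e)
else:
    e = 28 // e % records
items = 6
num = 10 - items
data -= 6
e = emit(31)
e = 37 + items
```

Transformed code:
data = 0 % 6
if num != num:
    for data in num:
        print(e)
else:
    e = 28 // e % records
num = 10 - 6
data -= 6
e = emit(31)
e = 37 + 6

10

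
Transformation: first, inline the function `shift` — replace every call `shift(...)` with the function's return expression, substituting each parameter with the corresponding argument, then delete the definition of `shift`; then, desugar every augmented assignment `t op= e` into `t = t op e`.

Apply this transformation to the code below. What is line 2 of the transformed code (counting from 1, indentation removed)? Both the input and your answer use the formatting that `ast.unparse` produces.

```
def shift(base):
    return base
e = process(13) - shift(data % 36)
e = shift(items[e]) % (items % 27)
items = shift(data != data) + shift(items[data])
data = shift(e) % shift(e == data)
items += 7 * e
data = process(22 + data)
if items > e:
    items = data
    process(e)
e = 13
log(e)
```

Transformed code:
e = process(13) - data % 36
e = items[e] % (items % 27)
items = (data != data) + items[data]
data = e % (e == data)
items = items + 7 * e
data = process(22 + data)
if items > e:
    items = data
    process(e)
e = 13
log(e)

e = items[e] % (items % 27)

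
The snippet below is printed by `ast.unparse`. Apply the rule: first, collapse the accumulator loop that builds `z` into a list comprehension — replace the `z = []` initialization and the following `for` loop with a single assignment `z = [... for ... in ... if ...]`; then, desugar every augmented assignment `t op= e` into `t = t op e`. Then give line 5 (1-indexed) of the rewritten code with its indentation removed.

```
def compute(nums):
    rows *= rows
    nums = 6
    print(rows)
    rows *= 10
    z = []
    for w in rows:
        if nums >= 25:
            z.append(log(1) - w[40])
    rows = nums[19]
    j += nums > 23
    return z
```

rows = rows * 10

Transformed code:
def compute(nums):
    rows = rows * rows
    nums = 6
    print(rows)
    rows = rows * 10
    z = [log(1) - w[40] for w in rows if nums >= 25]
    rows = nums[19]
    j = j + (nums > 23)
    return z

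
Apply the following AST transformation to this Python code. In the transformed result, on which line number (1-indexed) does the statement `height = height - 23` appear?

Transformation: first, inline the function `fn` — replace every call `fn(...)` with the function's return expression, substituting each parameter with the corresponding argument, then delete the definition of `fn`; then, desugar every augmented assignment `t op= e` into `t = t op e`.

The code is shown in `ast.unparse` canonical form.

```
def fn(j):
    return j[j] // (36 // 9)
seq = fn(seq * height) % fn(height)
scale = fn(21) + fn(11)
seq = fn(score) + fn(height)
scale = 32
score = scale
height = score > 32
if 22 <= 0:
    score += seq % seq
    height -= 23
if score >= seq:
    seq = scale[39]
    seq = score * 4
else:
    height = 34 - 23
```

9

Transformed code:
seq = (seq * height)[seq * height] // (36 // 9) % (height[height] // (36 // 9))
scale = 21[21] // (36 // 9) + 11[11] // (36 // 9)
seq = score[score] // (36 // 9) + height[height] // (36 // 9)
scale = 32
score = scale
height = score > 32
if 22 <= 0:
    score = score + seq % seq
    height = height - 23
if score >= seq:
    seq = scale[39]
    seq = score * 4
else:
    height = 34 - 23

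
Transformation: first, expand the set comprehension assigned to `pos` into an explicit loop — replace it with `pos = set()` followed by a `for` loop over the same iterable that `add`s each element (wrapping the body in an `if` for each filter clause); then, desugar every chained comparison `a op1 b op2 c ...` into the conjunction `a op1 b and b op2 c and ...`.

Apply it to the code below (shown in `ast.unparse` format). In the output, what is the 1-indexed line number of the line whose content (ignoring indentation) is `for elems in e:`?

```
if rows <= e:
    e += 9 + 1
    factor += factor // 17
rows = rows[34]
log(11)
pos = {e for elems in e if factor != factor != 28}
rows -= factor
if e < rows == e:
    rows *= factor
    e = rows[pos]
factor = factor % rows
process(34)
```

Transformed code:
if rows <= e:
    e += 9 + 1
    factor += factor // 17
rows = rows[34]
log(11)
pos = set()
for elems in e:
    if factor != factor and factor != 28:
        pos.add(e)
rows -= factor
if e < rows and rows == e:
    rows *= factor
    e = rows[pos]
factor = factor % rows
process(34)

7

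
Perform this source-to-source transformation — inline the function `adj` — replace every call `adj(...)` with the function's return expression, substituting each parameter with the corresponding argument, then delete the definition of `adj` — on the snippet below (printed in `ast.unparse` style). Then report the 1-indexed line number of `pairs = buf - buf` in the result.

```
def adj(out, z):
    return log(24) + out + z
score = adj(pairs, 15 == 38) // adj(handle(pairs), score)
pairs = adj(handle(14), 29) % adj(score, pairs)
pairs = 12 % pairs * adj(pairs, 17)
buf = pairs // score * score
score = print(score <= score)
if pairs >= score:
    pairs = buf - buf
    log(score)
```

Transformed code:
score = (log(24) + pairs + (15 == 38)) // (log(24) + handle(pairs) + score)
pairs = (log(24) + handle(14) + 29) % (log(24) + score + pairs)
pairs = 12 % pairs * (log(24) + pairs + 17)
buf = pairs // score * score
score = print(score <= score)
if pairs >= score:
    pairs = buf - buf
    log(score)

7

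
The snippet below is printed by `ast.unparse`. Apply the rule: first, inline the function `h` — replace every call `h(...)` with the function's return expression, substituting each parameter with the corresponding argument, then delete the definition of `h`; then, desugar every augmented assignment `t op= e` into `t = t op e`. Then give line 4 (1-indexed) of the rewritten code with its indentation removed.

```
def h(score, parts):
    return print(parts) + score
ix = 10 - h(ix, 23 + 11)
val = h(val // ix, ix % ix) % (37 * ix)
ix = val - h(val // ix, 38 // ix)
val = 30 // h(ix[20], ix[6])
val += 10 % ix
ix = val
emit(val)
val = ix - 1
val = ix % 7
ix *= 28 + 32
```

Transformed code:
ix = 10 - (print(23 + 11) + ix)
val = (print(ix % ix) + val // ix) % (37 * ix)
ix = val - (print(38 // ix) + val // ix)
val = 30 // (print(ix[6]) + ix[20])
val = val + 10 % ix
ix = val
emit(val)
val = ix - 1
val = ix % 7
ix = ix * (28 + 32)

val = 30 // (print(ix[6]) + ix[20])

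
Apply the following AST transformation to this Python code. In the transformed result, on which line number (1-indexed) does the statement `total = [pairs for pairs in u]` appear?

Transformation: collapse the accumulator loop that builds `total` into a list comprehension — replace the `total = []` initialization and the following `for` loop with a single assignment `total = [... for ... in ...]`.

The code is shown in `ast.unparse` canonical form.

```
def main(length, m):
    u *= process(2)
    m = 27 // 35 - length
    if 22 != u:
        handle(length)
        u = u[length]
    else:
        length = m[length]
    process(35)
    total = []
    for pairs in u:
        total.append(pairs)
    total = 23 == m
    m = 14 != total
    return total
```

Transformed code:
def main(length, m):
    u *= process(2)
    m = 27 // 35 - length
    if 22 != u:
        handle(length)
        u = u[length]
    else:
        length = m[length]
    process(35)
    total = [pairs for pairs in u]
    total = 23 == m
    m = 14 != total
    return total

10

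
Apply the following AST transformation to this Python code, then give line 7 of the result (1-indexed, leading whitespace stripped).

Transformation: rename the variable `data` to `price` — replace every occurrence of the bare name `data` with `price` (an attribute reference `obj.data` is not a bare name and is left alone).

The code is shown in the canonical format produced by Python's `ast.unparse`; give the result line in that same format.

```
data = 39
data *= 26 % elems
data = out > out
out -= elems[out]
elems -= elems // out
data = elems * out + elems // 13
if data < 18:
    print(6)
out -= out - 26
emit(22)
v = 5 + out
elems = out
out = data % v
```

if price < 18:

Transformed code:
price = 39
price *= 26 % elems
price = out > out
out -= elems[out]
elems -= elems // out
price = elems * out + elems // 13
if price < 18:
    print(6)
out -= out - 26
emit(22)
v = 5 + out
elems = out
out = price % v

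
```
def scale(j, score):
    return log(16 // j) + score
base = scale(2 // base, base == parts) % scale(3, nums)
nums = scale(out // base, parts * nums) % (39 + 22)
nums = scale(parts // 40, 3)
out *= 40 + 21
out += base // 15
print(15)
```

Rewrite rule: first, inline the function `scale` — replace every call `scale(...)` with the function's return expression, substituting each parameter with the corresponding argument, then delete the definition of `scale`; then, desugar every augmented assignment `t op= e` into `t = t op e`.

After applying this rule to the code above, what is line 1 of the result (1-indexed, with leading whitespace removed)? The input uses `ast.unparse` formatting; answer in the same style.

Transformed code:
base = (log(16 // (2 // base)) + (base == parts)) % (log(16 // 3) + nums)
nums = (log(16 // (out // base)) + parts * nums) % (39 + 22)
nums = log(16 // (parts // 40)) + 3
out = out * (40 + 21)
out = out + base // 15
print(15)

base = (log(16 // (2 // base)) + (base == parts)) % (log(16 // 3) + nums)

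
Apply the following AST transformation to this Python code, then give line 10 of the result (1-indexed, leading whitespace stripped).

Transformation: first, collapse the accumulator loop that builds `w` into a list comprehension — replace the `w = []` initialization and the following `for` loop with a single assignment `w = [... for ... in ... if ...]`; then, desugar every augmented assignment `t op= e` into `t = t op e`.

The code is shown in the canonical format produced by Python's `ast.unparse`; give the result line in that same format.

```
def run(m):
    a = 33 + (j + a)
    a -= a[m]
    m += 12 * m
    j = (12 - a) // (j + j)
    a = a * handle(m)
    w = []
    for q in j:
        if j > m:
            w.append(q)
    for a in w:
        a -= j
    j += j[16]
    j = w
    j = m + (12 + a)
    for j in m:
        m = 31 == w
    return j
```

Transformed code:
def run(m):
    a = 33 + (j + a)
    a = a - a[m]
    m = m + 12 * m
    j = (12 - a) // (j + j)
    a = a * handle(m)
    w = [q for q in j if j > m]
    for a in w:
        a = a - j
    j = j + j[16]
    j = w
    j = m + (12 + a)
    for j in m:
        m = 31 == w
    return j

j = j + j[16]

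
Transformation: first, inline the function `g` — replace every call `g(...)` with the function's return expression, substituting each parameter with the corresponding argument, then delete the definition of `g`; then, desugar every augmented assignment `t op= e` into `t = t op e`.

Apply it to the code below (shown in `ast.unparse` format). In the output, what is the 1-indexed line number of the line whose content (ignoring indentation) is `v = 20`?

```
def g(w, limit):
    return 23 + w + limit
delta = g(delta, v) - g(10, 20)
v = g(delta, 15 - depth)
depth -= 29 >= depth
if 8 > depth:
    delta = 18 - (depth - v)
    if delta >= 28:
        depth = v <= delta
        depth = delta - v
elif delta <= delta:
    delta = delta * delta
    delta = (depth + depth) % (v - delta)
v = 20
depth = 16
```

12

Transformed code:
delta = 23 + delta + v - (23 + 10 + 20)
v = 23 + delta + (15 - depth)
depth = depth - (29 >= depth)
if 8 > depth:
    delta = 18 - (depth - v)
    if delta >= 28:
        depth = v <= delta
        depth = delta - v
elif delta <= delta:
    delta = delta * delta
    delta = (depth + depth) % (v - delta)
v = 20
depth = 16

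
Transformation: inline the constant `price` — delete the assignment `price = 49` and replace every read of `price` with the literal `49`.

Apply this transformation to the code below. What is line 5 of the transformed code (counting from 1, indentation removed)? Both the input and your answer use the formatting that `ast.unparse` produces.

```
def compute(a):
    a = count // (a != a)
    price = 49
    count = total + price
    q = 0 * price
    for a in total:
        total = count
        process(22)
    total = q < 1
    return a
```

Transformed code:
def compute(a):
    a = count // (a != a)
    count = total + 49
    q = 0 * 49
    for a in total:
        total = count
        process(22)
    total = q < 1
    return a

for a in total:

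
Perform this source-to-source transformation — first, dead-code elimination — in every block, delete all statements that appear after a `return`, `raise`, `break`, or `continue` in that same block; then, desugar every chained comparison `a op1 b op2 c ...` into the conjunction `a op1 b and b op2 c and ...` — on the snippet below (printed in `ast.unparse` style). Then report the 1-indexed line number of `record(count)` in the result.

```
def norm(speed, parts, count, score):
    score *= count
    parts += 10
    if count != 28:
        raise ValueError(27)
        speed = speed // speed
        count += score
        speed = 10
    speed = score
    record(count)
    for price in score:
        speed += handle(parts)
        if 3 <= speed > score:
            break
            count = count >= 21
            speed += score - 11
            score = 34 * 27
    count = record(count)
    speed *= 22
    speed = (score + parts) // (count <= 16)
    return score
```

Transformed code:
def norm(speed, parts, count, score):
    score *= count
    parts += 10
    if count != 28:
        raise ValueError(27)
    speed = score
    record(count)
    for price in score:
        speed += handle(parts)
        if 3 <= speed and speed > score:
            break
    count = record(count)
    speed *= 22
    speed = (score + parts) // (count <= 16)
    return score

7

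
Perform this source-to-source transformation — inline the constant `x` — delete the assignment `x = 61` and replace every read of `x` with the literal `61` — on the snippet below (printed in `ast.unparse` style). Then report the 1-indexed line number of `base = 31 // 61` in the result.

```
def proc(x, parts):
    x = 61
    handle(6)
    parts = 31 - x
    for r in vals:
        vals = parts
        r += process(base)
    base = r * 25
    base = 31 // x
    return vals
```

8

Transformed code:
def proc(x, parts):
    handle(6)
    parts = 31 - 61
    for r in vals:
        vals = parts
        r += process(base)
    base = r * 25
    base = 31 // 61
    return vals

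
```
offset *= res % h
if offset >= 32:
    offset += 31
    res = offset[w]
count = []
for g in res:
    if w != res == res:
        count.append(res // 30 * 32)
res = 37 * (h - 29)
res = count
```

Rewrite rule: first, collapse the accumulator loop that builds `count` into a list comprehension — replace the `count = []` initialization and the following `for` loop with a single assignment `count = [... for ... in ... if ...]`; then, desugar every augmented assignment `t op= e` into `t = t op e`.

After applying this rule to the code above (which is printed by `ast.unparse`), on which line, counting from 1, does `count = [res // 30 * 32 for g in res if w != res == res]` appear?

Transformed code:
offset = offset * (res % h)
if offset >= 32:
    offset = offset + 31
    res = offset[w]
count = [res // 30 * 32 for g in res if w != res == res]
res = 37 * (h - 29)
res = count

5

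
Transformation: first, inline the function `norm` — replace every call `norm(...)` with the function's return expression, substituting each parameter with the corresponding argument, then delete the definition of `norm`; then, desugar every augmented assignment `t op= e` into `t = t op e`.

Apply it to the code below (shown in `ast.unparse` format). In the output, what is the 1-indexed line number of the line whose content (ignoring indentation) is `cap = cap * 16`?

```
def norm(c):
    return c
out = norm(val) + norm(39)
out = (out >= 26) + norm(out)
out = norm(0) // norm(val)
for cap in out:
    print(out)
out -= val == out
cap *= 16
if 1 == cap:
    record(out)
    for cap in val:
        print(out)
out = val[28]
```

7

Transformed code:
out = val + 39
out = (out >= 26) + out
out = 0 // val
for cap in out:
    print(out)
out = out - (val == out)
cap = cap * 16
if 1 == cap:
    record(out)
    for cap in val:
        print(out)
out = val[28]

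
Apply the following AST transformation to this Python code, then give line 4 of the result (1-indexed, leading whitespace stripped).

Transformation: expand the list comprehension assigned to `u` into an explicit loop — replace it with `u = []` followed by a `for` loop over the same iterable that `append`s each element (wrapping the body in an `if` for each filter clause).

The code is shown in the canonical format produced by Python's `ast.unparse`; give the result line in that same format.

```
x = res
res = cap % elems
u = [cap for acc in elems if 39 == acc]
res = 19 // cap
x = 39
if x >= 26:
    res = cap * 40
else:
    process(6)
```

for acc in elems:

Transformed code:
x = res
res = cap % elems
u = []
for acc in elems:
    if 39 == acc:
        u.append(cap)
res = 19 // cap
x = 39
if x >= 26:
    res = cap * 40
else:
    process(6)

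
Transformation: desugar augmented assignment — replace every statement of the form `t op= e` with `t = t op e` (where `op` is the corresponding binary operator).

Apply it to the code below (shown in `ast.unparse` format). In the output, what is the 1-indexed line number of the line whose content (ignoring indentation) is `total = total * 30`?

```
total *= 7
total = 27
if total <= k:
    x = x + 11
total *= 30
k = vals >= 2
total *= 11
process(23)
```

5

Transformed code:
total = total * 7
total = 27
if total <= k:
    x = x + 11
total = total * 30
k = vals >= 2
total = total * 11
process(23)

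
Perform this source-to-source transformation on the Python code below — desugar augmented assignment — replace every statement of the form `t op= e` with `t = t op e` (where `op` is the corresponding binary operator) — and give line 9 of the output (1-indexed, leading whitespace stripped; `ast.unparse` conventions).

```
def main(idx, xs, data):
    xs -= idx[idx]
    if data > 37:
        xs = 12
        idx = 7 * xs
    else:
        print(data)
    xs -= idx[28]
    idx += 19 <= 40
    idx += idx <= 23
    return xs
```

Transformed code:
def main(idx, xs, data):
    xs = xs - idx[idx]
    if data > 37:
        xs = 12
        idx = 7 * xs
    else:
        print(data)
    xs = xs - idx[28]
    idx = idx + (19 <= 40)
    idx = idx + (idx <= 23)
    return xs

idx = idx + (19 <= 40)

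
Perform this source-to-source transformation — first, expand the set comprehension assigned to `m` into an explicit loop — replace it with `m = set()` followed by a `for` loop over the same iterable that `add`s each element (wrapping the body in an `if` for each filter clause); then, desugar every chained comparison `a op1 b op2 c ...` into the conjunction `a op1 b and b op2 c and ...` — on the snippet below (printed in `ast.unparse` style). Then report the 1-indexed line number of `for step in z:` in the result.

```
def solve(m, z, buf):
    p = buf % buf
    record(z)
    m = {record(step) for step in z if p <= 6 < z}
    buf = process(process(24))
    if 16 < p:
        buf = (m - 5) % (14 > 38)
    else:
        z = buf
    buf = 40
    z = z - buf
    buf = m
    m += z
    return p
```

Transformed code:
def solve(m, z, buf):
    p = buf % buf
    record(z)
    m = set()
    for step in z:
        if p <= 6 and 6 < z:
            m.add(record(step))
    buf = process(process(24))
    if 16 < p:
        buf = (m - 5) % (14 > 38)
    else:
        z = buf
    buf = 40
    z = z - buf
    buf = m
    m += z
    return p

5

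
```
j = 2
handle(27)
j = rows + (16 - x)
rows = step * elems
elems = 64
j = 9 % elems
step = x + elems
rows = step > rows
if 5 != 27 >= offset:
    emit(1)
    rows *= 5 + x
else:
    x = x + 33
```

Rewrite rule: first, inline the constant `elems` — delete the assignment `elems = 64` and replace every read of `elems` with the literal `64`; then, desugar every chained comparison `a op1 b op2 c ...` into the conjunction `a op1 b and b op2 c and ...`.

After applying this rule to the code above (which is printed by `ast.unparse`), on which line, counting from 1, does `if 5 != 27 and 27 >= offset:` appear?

8

Transformed code:
j = 2
handle(27)
j = rows + (16 - x)
rows = step * 64
j = 9 % 64
step = x + 64
rows = step > rows
if 5 != 27 and 27 >= offset:
    emit(1)
    rows *= 5 + x
else:
    x = x + 33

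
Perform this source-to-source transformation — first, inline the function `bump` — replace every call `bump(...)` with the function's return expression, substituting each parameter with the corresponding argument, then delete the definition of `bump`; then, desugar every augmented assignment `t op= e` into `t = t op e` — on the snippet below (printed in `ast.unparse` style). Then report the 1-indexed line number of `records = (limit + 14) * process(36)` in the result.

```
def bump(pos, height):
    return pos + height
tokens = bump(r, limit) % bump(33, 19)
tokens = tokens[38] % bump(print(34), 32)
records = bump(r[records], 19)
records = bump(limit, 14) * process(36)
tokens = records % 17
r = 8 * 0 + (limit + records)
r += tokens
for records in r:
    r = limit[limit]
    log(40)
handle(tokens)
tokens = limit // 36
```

Transformed code:
tokens = (r + limit) % (33 + 19)
tokens = tokens[38] % (print(34) + 32)
records = r[records] + 19
records = (limit + 14) * process(36)
tokens = records % 17
r = 8 * 0 + (limit + records)
r = r + tokens
for records in r:
    r = limit[limit]
    log(40)
handle(tokens)
tokens = limit // 36

4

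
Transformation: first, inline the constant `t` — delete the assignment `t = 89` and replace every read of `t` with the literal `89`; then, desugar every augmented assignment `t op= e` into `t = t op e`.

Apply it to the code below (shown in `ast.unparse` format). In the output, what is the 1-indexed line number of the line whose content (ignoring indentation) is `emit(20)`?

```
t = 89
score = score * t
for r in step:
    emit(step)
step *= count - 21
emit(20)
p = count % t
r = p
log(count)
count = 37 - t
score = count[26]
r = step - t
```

Transformed code:
score = score * 89
for r in step:
    emit(step)
step = step * (count - 21)
emit(20)
p = count % 89
r = p
log(count)
count = 37 - 89
score = count[26]
r = step - 89

5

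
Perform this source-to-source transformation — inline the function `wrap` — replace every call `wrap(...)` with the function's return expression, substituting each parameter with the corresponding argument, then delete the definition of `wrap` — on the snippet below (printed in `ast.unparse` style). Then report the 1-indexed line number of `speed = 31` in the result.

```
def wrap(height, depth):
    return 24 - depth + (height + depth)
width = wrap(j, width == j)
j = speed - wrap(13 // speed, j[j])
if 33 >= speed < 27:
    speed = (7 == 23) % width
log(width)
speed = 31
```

Transformed code:
width = 24 - (width == j) + (j + (width == j))
j = speed - (24 - j[j] + (13 // speed + j[j]))
if 33 >= speed < 27:
    speed = (7 == 23) % width
log(width)
speed = 31

6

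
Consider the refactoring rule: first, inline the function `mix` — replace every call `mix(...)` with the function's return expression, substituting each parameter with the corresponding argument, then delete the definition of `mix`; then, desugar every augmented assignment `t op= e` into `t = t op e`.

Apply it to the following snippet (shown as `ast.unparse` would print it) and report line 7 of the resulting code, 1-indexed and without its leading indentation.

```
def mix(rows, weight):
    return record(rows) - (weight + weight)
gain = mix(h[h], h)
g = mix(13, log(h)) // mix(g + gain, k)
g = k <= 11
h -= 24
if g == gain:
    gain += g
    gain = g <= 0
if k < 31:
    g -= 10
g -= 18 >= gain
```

gain = g <= 0

Transformed code:
gain = record(h[h]) - (h + h)
g = (record(13) - (log(h) + log(h))) // (record(g + gain) - (k + k))
g = k <= 11
h = h - 24
if g == gain:
    gain = gain + g
    gain = g <= 0
if k < 31:
    g = g - 10
g = g - (18 >= gain)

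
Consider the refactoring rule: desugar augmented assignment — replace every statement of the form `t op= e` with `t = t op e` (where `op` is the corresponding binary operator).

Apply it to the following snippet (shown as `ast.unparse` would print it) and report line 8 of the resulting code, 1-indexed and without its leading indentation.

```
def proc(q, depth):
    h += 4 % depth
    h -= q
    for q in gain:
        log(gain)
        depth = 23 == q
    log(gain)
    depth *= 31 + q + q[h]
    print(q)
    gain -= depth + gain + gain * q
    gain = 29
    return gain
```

Transformed code:
def proc(q, depth):
    h = h + 4 % depth
    h = h - q
    for q in gain:
        log(gain)
        depth = 23 == q
    log(gain)
    depth = depth * (31 + q + q[h])
    print(q)
    gain = gain - (depth + gain + gain * q)
    gain = 29
    return gain

depth = depth * (31 + q + q[h])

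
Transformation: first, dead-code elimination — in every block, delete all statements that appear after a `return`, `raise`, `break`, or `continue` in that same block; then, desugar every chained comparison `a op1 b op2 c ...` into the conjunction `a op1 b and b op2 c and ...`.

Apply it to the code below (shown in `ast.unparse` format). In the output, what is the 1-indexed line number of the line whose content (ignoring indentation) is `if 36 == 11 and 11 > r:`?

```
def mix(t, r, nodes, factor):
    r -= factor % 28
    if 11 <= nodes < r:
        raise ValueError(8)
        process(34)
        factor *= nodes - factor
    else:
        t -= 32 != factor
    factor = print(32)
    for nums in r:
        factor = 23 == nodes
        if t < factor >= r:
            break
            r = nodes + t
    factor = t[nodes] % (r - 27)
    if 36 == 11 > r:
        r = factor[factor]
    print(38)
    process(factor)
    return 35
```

Transformed code:
def mix(t, r, nodes, factor):
    r -= factor % 28
    if 11 <= nodes and nodes < r:
        raise ValueError(8)
    else:
        t -= 32 != factor
    factor = print(32)
    for nums in r:
        factor = 23 == nodes
        if t < factor and factor >= r:
            break
    factor = t[nodes] % (r - 27)
    if 36 == 11 and 11 > r:
        r = factor[factor]
    print(38)
    process(factor)
    return 35

13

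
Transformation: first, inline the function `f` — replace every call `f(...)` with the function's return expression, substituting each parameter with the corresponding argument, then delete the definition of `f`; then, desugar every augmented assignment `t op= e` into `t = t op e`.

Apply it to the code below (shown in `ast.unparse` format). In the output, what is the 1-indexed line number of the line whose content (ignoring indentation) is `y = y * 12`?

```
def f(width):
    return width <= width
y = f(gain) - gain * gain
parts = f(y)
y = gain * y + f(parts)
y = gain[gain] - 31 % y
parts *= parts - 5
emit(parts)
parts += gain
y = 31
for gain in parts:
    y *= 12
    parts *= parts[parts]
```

Transformed code:
y = (gain <= gain) - gain * gain
parts = y <= y
y = gain * y + (parts <= parts)
y = gain[gain] - 31 % y
parts = parts * (parts - 5)
emit(parts)
parts = parts + gain
y = 31
for gain in parts:
    y = y * 12
    parts = parts * parts[parts]

10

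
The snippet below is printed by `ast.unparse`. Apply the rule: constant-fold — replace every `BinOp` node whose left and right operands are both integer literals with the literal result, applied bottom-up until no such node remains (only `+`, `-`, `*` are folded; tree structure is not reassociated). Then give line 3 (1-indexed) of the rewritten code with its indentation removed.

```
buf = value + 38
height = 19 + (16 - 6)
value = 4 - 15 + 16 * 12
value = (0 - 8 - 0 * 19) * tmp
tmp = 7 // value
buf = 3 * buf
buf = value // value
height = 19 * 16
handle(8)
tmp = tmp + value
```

value = 181

Transformed code:
buf = value + 38
height = 29
value = 181
value = -8 * tmp
tmp = 7 // value
buf = 3 * buf
buf = value // value
height = 304
handle(8)
tmp = tmp + value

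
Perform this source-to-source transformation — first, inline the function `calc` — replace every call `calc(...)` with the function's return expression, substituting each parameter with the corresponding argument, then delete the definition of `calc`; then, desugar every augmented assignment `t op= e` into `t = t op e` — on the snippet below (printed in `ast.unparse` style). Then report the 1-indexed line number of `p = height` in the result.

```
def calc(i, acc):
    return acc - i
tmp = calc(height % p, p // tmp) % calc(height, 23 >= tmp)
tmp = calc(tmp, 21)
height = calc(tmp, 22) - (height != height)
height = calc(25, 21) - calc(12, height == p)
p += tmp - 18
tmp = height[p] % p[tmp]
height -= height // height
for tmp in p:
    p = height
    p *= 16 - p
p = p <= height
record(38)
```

Transformed code:
tmp = (p // tmp - height % p) % ((23 >= tmp) - height)
tmp = 21 - tmp
height = 22 - tmp - (height != height)
height = 21 - 25 - ((height == p) - 12)
p = p + (tmp - 18)
tmp = height[p] % p[tmp]
height = height - height // height
for tmp in p:
    p = height
    p = p * (16 - p)
p = p <= height
record(38)

9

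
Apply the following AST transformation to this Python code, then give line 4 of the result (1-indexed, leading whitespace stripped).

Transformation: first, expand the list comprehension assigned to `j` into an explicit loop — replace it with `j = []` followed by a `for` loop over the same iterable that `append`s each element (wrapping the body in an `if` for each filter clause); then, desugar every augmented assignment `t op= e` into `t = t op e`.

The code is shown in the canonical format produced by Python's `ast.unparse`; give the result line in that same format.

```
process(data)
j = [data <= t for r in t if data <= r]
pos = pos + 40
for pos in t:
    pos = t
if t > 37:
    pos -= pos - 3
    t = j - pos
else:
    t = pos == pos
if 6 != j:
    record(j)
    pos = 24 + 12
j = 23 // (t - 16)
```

if data <= r:

Transformed code:
process(data)
j = []
for r in t:
    if data <= r:
        j.append(data <= t)
pos = pos + 40
for pos in t:
    pos = t
if t > 37:
    pos = pos - (pos - 3)
    t = j - pos
else:
    t = pos == pos
if 6 != j:
    record(j)
    pos = 24 + 12
j = 23 // (t - 16)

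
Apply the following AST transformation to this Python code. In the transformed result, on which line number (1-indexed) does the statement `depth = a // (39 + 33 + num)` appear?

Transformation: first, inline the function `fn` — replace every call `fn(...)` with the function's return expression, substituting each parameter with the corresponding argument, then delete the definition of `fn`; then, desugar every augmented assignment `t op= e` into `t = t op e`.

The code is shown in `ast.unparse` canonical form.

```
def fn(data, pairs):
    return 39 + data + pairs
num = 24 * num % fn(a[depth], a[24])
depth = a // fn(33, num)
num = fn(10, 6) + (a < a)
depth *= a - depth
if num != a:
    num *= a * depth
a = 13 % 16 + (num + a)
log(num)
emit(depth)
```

2

Transformed code:
num = 24 * num % (39 + a[depth] + a[24])
depth = a // (39 + 33 + num)
num = 39 + 10 + 6 + (a < a)
depth = depth * (a - depth)
if num != a:
    num = num * (a * depth)
a = 13 % 16 + (num + a)
log(num)
emit(depth)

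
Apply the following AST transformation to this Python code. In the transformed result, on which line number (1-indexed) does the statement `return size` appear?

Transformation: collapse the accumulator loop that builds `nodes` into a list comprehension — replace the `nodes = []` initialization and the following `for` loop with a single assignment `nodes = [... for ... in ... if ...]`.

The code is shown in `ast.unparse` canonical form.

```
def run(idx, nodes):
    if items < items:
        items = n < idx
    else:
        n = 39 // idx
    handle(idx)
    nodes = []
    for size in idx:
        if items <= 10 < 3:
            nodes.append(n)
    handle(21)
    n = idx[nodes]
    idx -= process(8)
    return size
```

Transformed code:
def run(idx, nodes):
    if items < items:
        items = n < idx
    else:
        n = 39 // idx
    handle(idx)
    nodes = [n for size in idx if items <= 10 < 3]
    handle(21)
    n = idx[nodes]
    idx -= process(8)
    return size

11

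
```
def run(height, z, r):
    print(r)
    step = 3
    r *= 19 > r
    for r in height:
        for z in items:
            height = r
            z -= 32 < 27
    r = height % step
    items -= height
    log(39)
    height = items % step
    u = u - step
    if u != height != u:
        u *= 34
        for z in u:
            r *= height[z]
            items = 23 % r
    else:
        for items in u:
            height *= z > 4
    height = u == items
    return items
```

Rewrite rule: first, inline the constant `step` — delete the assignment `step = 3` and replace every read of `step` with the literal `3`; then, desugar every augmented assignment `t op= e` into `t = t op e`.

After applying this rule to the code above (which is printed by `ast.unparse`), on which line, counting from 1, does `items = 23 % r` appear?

Transformed code:
def run(height, z, r):
    print(r)
    r = r * (19 > r)
    for r in height:
        for z in items:
            height = r
            z = z - (32 < 27)
    r = height % 3
    items = items - height
    log(39)
    height = items % 3
    u = u - 3
    if u != height != u:
        u = u * 34
        for z in u:
            r = r * height[z]
            items = 23 % r
    else:
        for items in u:
            height = height * (z > 4)
    height = u == items
    return items

17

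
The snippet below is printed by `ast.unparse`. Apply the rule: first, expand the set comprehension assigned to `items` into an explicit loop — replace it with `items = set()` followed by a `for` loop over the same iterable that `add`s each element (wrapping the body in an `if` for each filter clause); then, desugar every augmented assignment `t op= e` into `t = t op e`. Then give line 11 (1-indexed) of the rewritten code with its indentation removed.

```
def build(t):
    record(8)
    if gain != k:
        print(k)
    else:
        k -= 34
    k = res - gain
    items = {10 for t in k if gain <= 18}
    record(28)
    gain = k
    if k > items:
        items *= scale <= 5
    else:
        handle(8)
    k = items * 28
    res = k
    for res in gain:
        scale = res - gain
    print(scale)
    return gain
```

Transformed code:
def build(t):
    record(8)
    if gain != k:
        print(k)
    else:
        k = k - 34
    k = res - gain
    items = set()
    for t in k:
        if gain <= 18:
            items.add(10)
    record(28)
    gain = k
    if k > items:
        items = items * (scale <= 5)
    else:
        handle(8)
    k = items * 28
    res = k
    for res in gain:
        scale = res - gain
    print(scale)
    return gain

items.add(10)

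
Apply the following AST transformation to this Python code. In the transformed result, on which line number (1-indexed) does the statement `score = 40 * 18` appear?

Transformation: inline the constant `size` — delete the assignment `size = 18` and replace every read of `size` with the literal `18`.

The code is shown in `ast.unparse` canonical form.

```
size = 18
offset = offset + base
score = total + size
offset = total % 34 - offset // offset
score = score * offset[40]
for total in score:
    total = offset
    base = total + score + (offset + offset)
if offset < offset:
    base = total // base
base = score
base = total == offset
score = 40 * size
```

Transformed code:
offset = offset + base
score = total + 18
offset = total % 34 - offset // offset
score = score * offset[40]
for total in score:
    total = offset
    base = total + score + (offset + offset)
if offset < offset:
    base = total // base
base = score
base = total == offset
score = 40 * 18

12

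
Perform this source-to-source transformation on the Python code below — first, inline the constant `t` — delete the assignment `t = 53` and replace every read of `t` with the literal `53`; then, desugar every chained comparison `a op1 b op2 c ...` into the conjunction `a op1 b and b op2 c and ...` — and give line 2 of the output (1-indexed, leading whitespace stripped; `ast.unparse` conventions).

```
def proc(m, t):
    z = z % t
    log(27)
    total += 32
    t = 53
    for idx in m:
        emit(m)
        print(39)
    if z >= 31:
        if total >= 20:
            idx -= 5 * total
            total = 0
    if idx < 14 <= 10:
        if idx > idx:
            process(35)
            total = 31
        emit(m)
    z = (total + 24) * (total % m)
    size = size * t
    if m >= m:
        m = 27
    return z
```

Transformed code:
def proc(m, t):
    z = z % 53
    log(27)
    total += 32
    for idx in m:
        emit(m)
        print(39)
    if z >= 31:
        if total >= 20:
            idx -= 5 * total
            total = 0
    if idx < 14 and 14 <= 10:
        if idx > idx:
            process(35)
            total = 31
        emit(m)
    z = (total + 24) * (total % m)
    size = size * 53
    if m >= m:
        m = 27
    return z

z = z % 53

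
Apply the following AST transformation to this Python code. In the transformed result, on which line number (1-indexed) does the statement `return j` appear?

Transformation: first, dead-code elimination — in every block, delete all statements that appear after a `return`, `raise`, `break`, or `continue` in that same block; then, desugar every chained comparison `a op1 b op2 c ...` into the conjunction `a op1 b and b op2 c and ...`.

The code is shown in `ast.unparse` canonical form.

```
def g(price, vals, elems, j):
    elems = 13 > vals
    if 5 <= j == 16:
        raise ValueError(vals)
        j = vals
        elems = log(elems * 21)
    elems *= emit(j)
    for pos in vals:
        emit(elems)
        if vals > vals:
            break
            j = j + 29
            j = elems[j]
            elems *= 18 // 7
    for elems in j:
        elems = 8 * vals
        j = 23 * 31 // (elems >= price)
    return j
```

Transformed code:
def g(price, vals, elems, j):
    elems = 13 > vals
    if 5 <= j and j == 16:
        raise ValueError(vals)
    elems *= emit(j)
    for pos in vals:
        emit(elems)
        if vals > vals:
            break
    for elems in j:
        elems = 8 * vals
        j = 23 * 31 // (elems >= price)
    return j

13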